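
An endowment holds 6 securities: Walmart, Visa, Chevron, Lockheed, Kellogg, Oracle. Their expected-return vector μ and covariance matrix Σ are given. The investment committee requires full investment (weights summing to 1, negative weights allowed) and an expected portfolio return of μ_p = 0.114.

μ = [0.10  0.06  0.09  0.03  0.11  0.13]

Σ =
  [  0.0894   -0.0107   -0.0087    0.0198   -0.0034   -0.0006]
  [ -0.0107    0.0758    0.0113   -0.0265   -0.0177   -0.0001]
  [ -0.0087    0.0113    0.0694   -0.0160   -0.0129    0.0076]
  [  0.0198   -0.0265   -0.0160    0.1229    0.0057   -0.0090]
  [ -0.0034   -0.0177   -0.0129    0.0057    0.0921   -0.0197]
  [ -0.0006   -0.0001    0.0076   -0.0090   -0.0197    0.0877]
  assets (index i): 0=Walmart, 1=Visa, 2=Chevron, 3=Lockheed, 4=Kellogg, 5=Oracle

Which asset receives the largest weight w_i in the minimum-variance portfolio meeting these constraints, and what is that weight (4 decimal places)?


p=Σ⁻¹μ = [1.4100  1.4554  1.5544  0.5737  2.1131  1.8925]
q=Σ⁻¹𝟙 = [13.4969  21.9217  17.6626  13.2014  20.6442  15.9813]
a=μᵀp=0.863897  b=𝟙ᵀp=8.999094  c=𝟙ᵀq=102.908040  D=ac−b²=7.918288
λ₁=(c·0.114−b)/D = (102.908040·0.114−8.999094)/7.918288 = 0.345077
λ₂=(a−b·0.114)/D = (0.863897−8.999094·0.114)/7.918288 = -0.020459
w* = 0.345077·p + -0.020459·q:
  w_0 = 0.345077·1.4100 + -0.020459·13.4969 = 0.2104  (Walmart)
  w_1 = 0.345077·1.4554 + -0.020459·21.9217 = 0.0537  (Visa)
  w_2 = 0.345077·1.5544 + -0.020459·17.6626 = 0.1750  (Chevron)
  w_3 = 0.345077·0.5737 + -0.020459·13.2014 = -0.0721  (Lockheed)
  w_4 = 0.345077·2.1131 + -0.020459·20.6442 = 0.3068  (Kellogg)
  w_5 = 0.345077·1.8925 + -0.020459·15.9813 = 0.3261  (Oracle)
Σw_i=1.0000  μᵀw=0.1140
σ²=wᵀΣw=λ₁·μ_p+λ₂ = 0.345077·0.114 + -0.020459 = 0.018880 ≈ 0.0189

Oracle (0.3261)


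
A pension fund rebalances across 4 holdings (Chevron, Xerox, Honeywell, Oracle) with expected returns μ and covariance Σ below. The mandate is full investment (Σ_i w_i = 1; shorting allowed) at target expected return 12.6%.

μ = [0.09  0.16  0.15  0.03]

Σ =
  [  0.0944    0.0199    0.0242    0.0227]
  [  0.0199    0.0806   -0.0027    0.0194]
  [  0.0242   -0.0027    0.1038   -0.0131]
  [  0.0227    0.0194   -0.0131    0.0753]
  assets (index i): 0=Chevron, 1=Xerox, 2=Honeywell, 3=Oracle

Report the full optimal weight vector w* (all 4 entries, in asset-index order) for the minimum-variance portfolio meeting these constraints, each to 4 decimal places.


x=Σ⁻¹μ = [0.1319  1.9764  1.4792  0.1068]
y=Σ⁻¹𝟙 = [3.0866  9.1506  10.6472  11.8445]
a=μᵀx=0.553181  b=𝟙ᵀx=3.694301  c=𝟙ᵀy=34.728850  D=ac−b²=5.563469
λ₁=(c·0.126−b)/D = (34.728850·0.126−3.694301)/5.563469 = 0.122502
λ₂=(a−b·0.126)/D = (0.553181−3.694301·0.126)/5.563469 = 0.015763
w* = 0.122502·x + 0.015763·y:
  w_0 = 0.122502·0.1319 + 0.015763·3.0866 = 0.0648  (Chevron)
  w_1 = 0.122502·1.9764 + 0.015763·9.1506 = 0.3864  (Xerox)
  w_2 = 0.122502·1.4792 + 0.015763·10.6472 = 0.3490  (Honeywell)
  w_3 = 0.122502·0.1068 + 0.015763·11.8445 = 0.1998  (Oracle)
Σw_i=1.0000  μᵀw=0.1260
σ²=wᵀΣw=λ₁·μ_p+λ₂ = 0.122502·0.126 + 0.015763 = 0.031199 ≈ 0.0312

0.0648  0.3864  0.3490  0.1998


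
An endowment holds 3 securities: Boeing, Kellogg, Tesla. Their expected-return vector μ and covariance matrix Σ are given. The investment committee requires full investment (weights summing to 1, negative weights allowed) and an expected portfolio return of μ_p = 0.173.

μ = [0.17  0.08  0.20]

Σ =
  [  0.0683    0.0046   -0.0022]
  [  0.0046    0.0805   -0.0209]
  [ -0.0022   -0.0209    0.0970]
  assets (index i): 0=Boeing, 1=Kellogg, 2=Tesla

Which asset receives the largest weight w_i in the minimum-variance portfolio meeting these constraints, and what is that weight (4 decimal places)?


Boeing (0.4461)

u=Σ⁻¹μ = [2.4675  1.4857  2.4379]
v=Σ⁻¹𝟙 = [14.0636  15.2301  13.9098]
a=μᵀu=1.025921  b=𝟙ᵀu=6.391173  c=𝟙ᵀv=43.203455  D=ac−b²=3.476219
λ₁=(c·0.173−b)/D = (43.203455·0.173−6.391173)/3.476219 = 0.311553
λ₂=(a−b·0.173)/D = (1.025921−6.391173·0.173)/3.476219 = -0.022942
w* = 0.311553·u + -0.022942·v:
  w_0 = 0.311553·2.4675 + -0.022942·14.0636 = 0.4461  (Boeing)
  w_1 = 0.311553·1.4857 + -0.022942·15.2301 = 0.1135  (Kellogg)
  w_2 = 0.311553·2.4379 + -0.022942·13.9098 = 0.4404  (Tesla)
Σw_i=1.0000  μᵀw=0.1730
σ²=wᵀΣw=λ₁·μ_p+λ₂ = 0.311553·0.173 + -0.022942 = 0.030956 ≈ 0.0310


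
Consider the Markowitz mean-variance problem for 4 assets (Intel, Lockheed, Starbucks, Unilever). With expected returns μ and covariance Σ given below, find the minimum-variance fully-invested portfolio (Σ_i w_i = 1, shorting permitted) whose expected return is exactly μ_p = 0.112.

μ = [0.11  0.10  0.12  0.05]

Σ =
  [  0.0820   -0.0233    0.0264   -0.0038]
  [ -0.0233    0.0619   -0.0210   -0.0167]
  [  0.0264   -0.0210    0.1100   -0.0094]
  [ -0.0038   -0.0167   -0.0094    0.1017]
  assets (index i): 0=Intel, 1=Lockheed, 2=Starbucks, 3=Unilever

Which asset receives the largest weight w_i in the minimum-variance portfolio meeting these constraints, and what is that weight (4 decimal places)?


p=Σ⁻¹μ = [1.8418  3.0845  1.3395  1.1908]
q=Σ⁻¹𝟙 = [18.0220  31.6336  12.2432  16.8324]
a=μᵀp=0.731328  b=𝟙ᵀp=7.456581  c=𝟙ᵀq=78.731156  D=ac−b²=1.977676
λ₁=(c·0.112−b)/D = (78.731156·0.112−7.456581)/1.977676 = 0.688337
λ₂=(a−b·0.112)/D = (0.731328−7.456581·0.112)/1.977676 = -0.052491
w* = 0.688337·p + -0.052491·q:
  w_0 = 0.688337·1.8418 + -0.052491·18.0220 = 0.3218  (Intel)
  w_1 = 0.688337·3.0845 + -0.052491·31.6336 = 0.4627  (Lockheed)
  w_2 = 0.688337·1.3395 + -0.052491·12.2432 = 0.2794  (Starbucks)
  w_3 = 0.688337·1.1908 + -0.052491·16.8324 = -0.0639  (Unilever)
Σw_i=1.0000  μᵀw=0.1120
σ²=wᵀΣw=λ₁·μ_p+λ₂ = 0.688337·0.112 + -0.052491 = 0.024603 ≈ 0.0246

Lockheed (0.4627)


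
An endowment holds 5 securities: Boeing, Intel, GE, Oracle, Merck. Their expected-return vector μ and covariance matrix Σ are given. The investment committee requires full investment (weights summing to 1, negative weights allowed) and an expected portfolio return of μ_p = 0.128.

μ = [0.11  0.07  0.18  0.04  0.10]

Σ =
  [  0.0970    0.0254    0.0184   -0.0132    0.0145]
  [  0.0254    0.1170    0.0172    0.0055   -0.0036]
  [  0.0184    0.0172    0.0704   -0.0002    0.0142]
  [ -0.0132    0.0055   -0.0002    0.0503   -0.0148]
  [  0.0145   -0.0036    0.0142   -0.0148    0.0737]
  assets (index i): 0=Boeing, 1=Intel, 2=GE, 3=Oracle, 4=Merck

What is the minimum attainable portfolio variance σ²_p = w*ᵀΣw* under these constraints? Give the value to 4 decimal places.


0.0264

u=Σ⁻¹μ = [0.7198  0.1006  2.1320  1.2963  1.0697]
v=Σ⁻¹𝟙 = [8.8354  4.7603  7.6007  26.3865  15.8971]
a=μᵀu=0.628805  b=𝟙ᵀu=5.318409  c=𝟙ᵀv=63.479969  D=ac−b²=11.631043
λ₁=(c·0.128−b)/D = (63.479969·0.128−5.318409)/11.631043 = 0.241339
λ₂=(a−b·0.128)/D = (0.628805−5.318409·0.128)/11.631043 = -0.004467
w* = 0.241339·u + -0.004467·v:
  w_0 = 0.241339·0.7198 + -0.004467·8.8354 = 0.1342  (Boeing)
  w_1 = 0.241339·0.1006 + -0.004467·4.7603 = 0.0030  (Intel)
  w_2 = 0.241339·2.1320 + -0.004467·7.6007 = 0.4806  (GE)
  w_3 = 0.241339·1.2963 + -0.004467·26.3865 = 0.1950  (Oracle)
  w_4 = 0.241339·1.0697 + -0.004467·15.8971 = 0.1872  (Merck)
Σw_i=1.0000  μᵀw=0.1280
σ²=wᵀΣw=λ₁·μ_p+λ₂ = 0.241339·0.128 + -0.004467 = 0.026425 ≈ 0.0264


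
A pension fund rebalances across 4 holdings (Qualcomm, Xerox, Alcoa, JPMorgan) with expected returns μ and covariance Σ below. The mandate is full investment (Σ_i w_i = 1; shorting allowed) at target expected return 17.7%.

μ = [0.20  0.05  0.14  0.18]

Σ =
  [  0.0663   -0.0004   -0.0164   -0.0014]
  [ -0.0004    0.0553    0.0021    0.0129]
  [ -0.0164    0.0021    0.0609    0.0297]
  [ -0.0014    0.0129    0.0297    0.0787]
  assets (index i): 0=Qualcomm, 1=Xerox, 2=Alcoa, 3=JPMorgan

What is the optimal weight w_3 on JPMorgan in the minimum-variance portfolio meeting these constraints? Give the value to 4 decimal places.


0.1876

x=Σ⁻¹μ = [3.7053  0.5359  2.6637  1.2600]
y=Σ⁻¹𝟙 = [20.1680  16.8211  19.9084  2.7950]
a=μᵀx=1.367580  b=𝟙ᵀx=8.164923  c=𝟙ᵀy=59.692418  D=ac−b²=14.968171
λ₁=(c·0.177−b)/D = (59.692418·0.177−8.164923)/14.968171 = 0.160383
λ₂=(a−b·0.177)/D = (1.367580−8.164923·0.177)/14.968171 = -0.005185
w* = 0.160383·x + -0.005185·y:
  w_0 = 0.160383·3.7053 + -0.005185·20.1680 = 0.4897  (Qualcomm)
  w_1 = 0.160383·0.5359 + -0.005185·16.8211 = -0.0013  (Xerox)
  w_2 = 0.160383·2.6637 + -0.005185·19.9084 = 0.3240  (Alcoa)
  w_3 = 0.160383·1.2600 + -0.005185·2.7950 = 0.1876  (JPMorgan)
Σw_i=1.0000  μᵀw=0.1770
σ²=wᵀΣw=λ₁·μ_p+λ₂ = 0.160383·0.177 + -0.005185 = 0.023203 ≈ 0.0232


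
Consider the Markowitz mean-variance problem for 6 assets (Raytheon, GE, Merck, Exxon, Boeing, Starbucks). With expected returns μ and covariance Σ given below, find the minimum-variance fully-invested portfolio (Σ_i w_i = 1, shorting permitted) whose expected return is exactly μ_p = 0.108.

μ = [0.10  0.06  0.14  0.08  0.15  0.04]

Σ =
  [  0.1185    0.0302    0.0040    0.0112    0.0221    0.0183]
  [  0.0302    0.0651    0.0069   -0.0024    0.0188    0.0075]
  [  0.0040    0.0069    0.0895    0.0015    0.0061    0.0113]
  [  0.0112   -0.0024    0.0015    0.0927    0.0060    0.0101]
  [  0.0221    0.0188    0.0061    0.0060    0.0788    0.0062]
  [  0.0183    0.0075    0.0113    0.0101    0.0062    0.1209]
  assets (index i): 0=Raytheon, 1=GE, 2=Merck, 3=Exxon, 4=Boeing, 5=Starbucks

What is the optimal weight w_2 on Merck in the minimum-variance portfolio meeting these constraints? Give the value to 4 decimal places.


u=Σ⁻¹μ = [0.3954  0.1546  1.4157  0.6943  1.5941  -0.0107]
v=Σ⁻¹𝟙 = [2.2127  10.9399  8.8893  9.5955  7.6292  5.2340]
a=μᵀu=0.541258  b=𝟙ᵀu=4.243537  c=𝟙ᵀv=44.500529  D=ac−b²=6.078665
λ₁=(c·0.108−b)/D = (44.500529·0.108−4.243537)/6.078665 = 0.092540
λ₂=(a−b·0.108)/D = (0.541258−4.243537·0.108)/6.078665 = 0.013647
w* = 0.092540·u + 0.013647·v:
  w_0 = 0.092540·0.3954 + 0.013647·2.2127 = 0.0668  (Raytheon)
  w_1 = 0.092540·0.1546 + 0.013647·10.9399 = 0.1636  (GE)
  w_2 = 0.092540·1.4157 + 0.013647·8.8893 = 0.2523  (Merck)
  w_3 = 0.092540·0.6943 + 0.013647·9.5955 = 0.1952  (Exxon)
  w_4 = 0.092540·1.5941 + 0.013647·7.6292 = 0.2516  (Boeing)
  w_5 = 0.092540·-0.0107 + 0.013647·5.2340 = 0.0704  (Starbucks)
Σw_i=1.0000  μᵀw=0.1080
σ²=wᵀΣw=λ₁·μ_p+λ₂ = 0.092540·0.108 + 0.013647 = 0.023641 ≈ 0.0236

0.2523


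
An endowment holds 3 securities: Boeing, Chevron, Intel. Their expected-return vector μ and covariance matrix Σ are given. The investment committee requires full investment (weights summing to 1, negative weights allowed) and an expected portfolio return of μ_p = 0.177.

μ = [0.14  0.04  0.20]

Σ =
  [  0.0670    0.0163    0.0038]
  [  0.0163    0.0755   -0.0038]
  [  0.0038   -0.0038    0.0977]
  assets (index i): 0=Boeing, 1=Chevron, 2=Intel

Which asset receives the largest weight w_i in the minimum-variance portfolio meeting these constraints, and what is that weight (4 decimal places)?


Intel (0.5393)

g=Σ⁻¹μ = [1.9252  0.2138  1.9805]
h=Σ⁻¹𝟙 = [11.6079  11.2534  10.2216]
a=μᵀg=0.674186  b=𝟙ᵀg=4.119564  c=𝟙ᵀh=33.082924  D=ac−b²=5.333229
λ₁=(c·0.177−b)/D = (33.082924·0.177−4.119564)/5.333229 = 0.325528
λ₂=(a−b·0.177)/D = (0.674186−4.119564·0.177)/5.333229 = -0.010308
w* = 0.325528·g + -0.010308·h:
  w_0 = 0.325528·1.9252 + -0.010308·11.6079 = 0.5070  (Boeing)
  w_1 = 0.325528·0.2138 + -0.010308·11.2534 = -0.0464  (Chevron)
  w_2 = 0.325528·1.9805 + -0.010308·10.2216 = 0.5393  (Intel)
Σw_i=1.0000  μᵀw=0.1770
σ²=wᵀΣw=λ₁·μ_p+λ₂ = 0.325528·0.177 + -0.010308 = 0.047310 ≈ 0.0473


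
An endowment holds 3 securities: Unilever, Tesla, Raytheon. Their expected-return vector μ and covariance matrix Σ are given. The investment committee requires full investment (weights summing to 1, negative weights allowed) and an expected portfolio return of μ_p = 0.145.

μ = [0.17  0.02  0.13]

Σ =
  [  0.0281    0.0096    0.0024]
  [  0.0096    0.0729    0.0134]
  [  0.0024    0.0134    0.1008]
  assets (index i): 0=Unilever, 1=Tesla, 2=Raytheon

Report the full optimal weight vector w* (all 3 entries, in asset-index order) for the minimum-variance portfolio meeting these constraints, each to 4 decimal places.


0.7082  0.1212  0.1707

x=Σ⁻¹μ = [6.2072  -0.7718  1.2445]
y=Σ⁻¹𝟙 = [32.1649  7.9943  8.0921]
a=μᵀx=1.201574  b=𝟙ᵀx=6.679889  c=𝟙ᵀy=48.251262  D=ac−b²=13.356538
λ₁=(c·0.145−b)/D = (48.251262·0.145−6.679889)/13.356538 = 0.023700
λ₂=(a−b·0.145)/D = (1.201574−6.679889·0.145)/13.356538 = 0.017444
w* = 0.023700·x + 0.017444·y:
  w_0 = 0.023700·6.2072 + 0.017444·32.1649 = 0.7082  (Unilever)
  w_1 = 0.023700·-0.7718 + 0.017444·7.9943 = 0.1212  (Tesla)
  w_2 = 0.023700·1.2445 + 0.017444·8.0921 = 0.1707  (Raytheon)
Σw_i=1.0000  μᵀw=0.1450
σ²=wᵀΣw=λ₁·μ_p+λ₂ = 0.023700·0.145 + 0.017444 = 0.020880 ≈ 0.0209


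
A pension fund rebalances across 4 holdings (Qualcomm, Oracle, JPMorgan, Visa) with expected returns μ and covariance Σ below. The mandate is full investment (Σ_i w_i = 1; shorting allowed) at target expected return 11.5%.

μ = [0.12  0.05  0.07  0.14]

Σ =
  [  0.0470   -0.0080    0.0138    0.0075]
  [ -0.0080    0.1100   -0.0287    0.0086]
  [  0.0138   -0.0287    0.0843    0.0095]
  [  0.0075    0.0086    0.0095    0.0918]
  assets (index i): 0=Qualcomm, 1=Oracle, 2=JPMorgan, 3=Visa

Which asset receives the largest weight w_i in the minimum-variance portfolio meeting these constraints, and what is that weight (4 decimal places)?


x=Σ⁻¹μ = [2.3136  0.6691  0.5423  1.2172]
y=Σ⁻¹𝟙 = [18.7574  13.1853  12.5109  6.8309]
a=μᵀx=0.519462  b=𝟙ᵀx=4.742240  c=𝟙ᵀy=51.284473  D=ac−b²=4.151501
λ₁=(c·0.115−b)/D = (51.284473·0.115−4.742240)/4.151501 = 0.278327
λ₂=(a−b·0.115)/D = (0.519462−4.742240·0.115)/4.151501 = -0.006238
w* = 0.278327·x + -0.006238·y:
  w_0 = 0.278327·2.3136 + -0.006238·18.7574 = 0.5269  (Qualcomm)
  w_1 = 0.278327·0.6691 + -0.006238·13.1853 = 0.1040  (Oracle)
  w_2 = 0.278327·0.5423 + -0.006238·12.5109 = 0.0729  (JPMorgan)
  w_3 = 0.278327·1.2172 + -0.006238·6.8309 = 0.2962  (Visa)
Σw_i=1.0000  μᵀw=0.1150
σ²=wᵀΣw=λ₁·μ_p+λ₂ = 0.278327·0.115 + -0.006238 = 0.025770 ≈ 0.0258

Qualcomm (0.5269)


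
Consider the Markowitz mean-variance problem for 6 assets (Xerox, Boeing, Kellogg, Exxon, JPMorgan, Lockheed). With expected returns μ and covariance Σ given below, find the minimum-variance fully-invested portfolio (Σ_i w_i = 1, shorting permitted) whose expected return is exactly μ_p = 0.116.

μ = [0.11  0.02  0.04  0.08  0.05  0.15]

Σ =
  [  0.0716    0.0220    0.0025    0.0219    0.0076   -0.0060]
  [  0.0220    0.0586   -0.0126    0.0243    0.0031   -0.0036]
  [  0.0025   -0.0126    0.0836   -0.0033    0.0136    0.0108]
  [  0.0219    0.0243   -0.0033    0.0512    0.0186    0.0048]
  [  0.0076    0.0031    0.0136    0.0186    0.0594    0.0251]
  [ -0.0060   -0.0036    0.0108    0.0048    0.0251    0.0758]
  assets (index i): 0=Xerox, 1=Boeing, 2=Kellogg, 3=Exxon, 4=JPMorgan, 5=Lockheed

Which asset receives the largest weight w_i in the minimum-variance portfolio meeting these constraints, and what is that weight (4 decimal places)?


Lockheed (0.4201)

x=Σ⁻¹μ = [1.5826  -0.5280  0.2266  1.1947  -0.6884  2.1991]
y=Σ⁻¹𝟙 = [7.1777  14.1766  11.9046  7.4429  5.7405  10.3657]
a=μᵀx=0.563608  b=𝟙ᵀx=3.986569  c=𝟙ᵀy=56.807881  D=ac−b²=16.124661
λ₁=(c·0.116−b)/D = (56.807881·0.116−3.986569)/16.124661 = 0.161439
λ₂=(a−b·0.116)/D = (0.563608−3.986569·0.116)/16.124661 = 0.006274
w* = 0.161439·x + 0.006274·y:
  w_0 = 0.161439·1.5826 + 0.006274·7.1777 = 0.3005  (Xerox)
  w_1 = 0.161439·-0.5280 + 0.006274·14.1766 = 0.0037  (Boeing)
  w_2 = 0.161439·0.2266 + 0.006274·11.9046 = 0.1113  (Kellogg)
  w_3 = 0.161439·1.1947 + 0.006274·7.4429 = 0.2396  (Exxon)
  w_4 = 0.161439·-0.6884 + 0.006274·5.7405 = -0.0751  (JPMorgan)
  w_5 = 0.161439·2.1991 + 0.006274·10.3657 = 0.4201  (Lockheed)
Σw_i=1.0000  μᵀw=0.1160
σ²=wᵀΣw=λ₁·μ_p+λ₂ = 0.161439·0.116 + 0.006274 = 0.025001 ≈ 0.0250


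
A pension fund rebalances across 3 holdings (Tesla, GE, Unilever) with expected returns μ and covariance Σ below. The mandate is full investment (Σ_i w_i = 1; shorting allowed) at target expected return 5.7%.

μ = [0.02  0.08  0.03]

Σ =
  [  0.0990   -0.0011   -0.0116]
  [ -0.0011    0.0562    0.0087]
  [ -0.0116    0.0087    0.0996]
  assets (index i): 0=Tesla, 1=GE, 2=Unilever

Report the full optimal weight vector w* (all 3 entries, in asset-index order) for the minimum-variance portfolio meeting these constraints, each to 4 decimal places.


0.2228  0.5846  0.1927

u=Σ⁻¹μ = [0.2418  1.3961  0.2074]
v=Σ⁻¹𝟙 = [11.4481  16.4798  9.9340]
a=μᵀu=0.122748  b=𝟙ᵀu=1.845369  c=𝟙ᵀv=37.861915  D=ac−b²=1.242098
λ₁=(c·0.057−b)/D = (37.861915·0.057−1.845369)/1.242098 = 0.251800
λ₂=(a−b·0.057)/D = (0.122748−1.845369·0.057)/1.242098 = 0.014139
w* = 0.251800·u + 0.014139·v:
  w_0 = 0.251800·0.2418 + 0.014139·11.4481 = 0.2228  (Tesla)
  w_1 = 0.251800·1.3961 + 0.014139·16.4798 = 0.5846  (GE)
  w_2 = 0.251800·0.2074 + 0.014139·9.9340 = 0.1927  (Unilever)
Σw_i=1.0000  μᵀw=0.0570
σ²=wᵀΣw=λ₁·μ_p+λ₂ = 0.251800·0.057 + 0.014139 = 0.028492 ≈ 0.0285


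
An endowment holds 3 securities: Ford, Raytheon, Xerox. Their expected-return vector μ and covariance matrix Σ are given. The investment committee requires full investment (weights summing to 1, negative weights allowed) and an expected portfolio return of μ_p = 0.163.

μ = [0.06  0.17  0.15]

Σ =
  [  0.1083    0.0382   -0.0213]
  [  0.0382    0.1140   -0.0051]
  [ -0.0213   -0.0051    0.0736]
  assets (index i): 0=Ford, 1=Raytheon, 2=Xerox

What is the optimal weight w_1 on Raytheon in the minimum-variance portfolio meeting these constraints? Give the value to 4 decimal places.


x=Σ⁻¹μ = [0.4998  1.4258  2.2815]
y=Σ⁻¹𝟙 = [10.4562  6.0301  17.0309]
a=μᵀx=0.614601  b=𝟙ᵀx=4.207116  c=𝟙ᵀy=33.517153  D=ac−b²=2.899839
λ₁=(c·0.163−b)/D = (33.517153·0.163−4.207116)/2.899839 = 0.433190
λ₂=(a−b·0.163)/D = (0.614601−4.207116·0.163)/2.899839 = -0.024539
w* = 0.433190·x + -0.024539·y:
  w_0 = 0.433190·0.4998 + -0.024539·10.4562 = -0.0401  (Ford)
  w_1 = 0.433190·1.4258 + -0.024539·6.0301 = 0.4697  (Raytheon)
  w_2 = 0.433190·2.2815 + -0.024539·17.0309 = 0.5704  (Xerox)
Σw_i=1.0000  μᵀw=0.1630
σ²=wᵀΣw=λ₁·μ_p+λ₂ = 0.433190·0.163 + -0.024539 = 0.046071 ≈ 0.0461

0.4697


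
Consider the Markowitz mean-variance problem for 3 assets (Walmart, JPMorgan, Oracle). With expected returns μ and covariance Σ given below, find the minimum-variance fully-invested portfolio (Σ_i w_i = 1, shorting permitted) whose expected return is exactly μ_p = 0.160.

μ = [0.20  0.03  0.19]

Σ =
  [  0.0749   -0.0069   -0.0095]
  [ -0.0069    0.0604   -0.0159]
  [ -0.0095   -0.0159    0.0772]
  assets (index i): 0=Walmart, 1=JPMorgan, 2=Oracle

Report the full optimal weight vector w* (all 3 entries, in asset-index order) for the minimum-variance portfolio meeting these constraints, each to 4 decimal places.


x=Σ⁻¹μ = [3.2353  1.7118  3.2118]
y=Σ⁻¹𝟙 = [18.1048  23.9177  20.1074]
a=μᵀx=1.308658  b=𝟙ᵀx=8.158896  c=𝟙ᵀy=62.129908  D=ac−b²=14.739246
λ₁=(c·0.160−b)/D = (62.129908·0.160−8.158896)/14.739246 = 0.120894
λ₂=(a−b·0.160)/D = (1.308658−8.158896·0.160)/14.739246 = 0.000219
w* = 0.120894·x + 0.000219·y:
  w_0 = 0.120894·3.2353 + 0.000219·18.1048 = 0.3951  (Walmart)
  w_1 = 0.120894·1.7118 + 0.000219·23.9177 = 0.2122  (JPMorgan)
  w_2 = 0.120894·3.2118 + 0.000219·20.1074 = 0.3927  (Oracle)
Σw_i=1.0000  μᵀw=0.1600
σ²=wᵀΣw=λ₁·μ_p+λ₂ = 0.120894·0.160 + 0.000219 = 0.019563 ≈ 0.0196

0.3951  0.2122  0.3927


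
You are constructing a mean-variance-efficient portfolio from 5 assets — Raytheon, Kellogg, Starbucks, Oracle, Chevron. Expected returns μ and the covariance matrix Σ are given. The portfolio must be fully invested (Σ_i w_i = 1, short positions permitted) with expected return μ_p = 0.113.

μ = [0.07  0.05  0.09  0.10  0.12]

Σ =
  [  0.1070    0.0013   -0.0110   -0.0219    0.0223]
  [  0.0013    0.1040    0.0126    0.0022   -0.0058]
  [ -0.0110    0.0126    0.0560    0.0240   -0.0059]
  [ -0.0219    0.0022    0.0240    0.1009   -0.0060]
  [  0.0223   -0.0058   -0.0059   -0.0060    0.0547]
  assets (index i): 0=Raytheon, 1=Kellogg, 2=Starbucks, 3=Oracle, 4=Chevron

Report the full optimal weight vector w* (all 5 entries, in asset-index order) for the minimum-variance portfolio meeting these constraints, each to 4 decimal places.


p=Σ⁻¹μ = [0.5041  0.4041  1.4810  0.8754  2.2869]
q=Σ⁻¹𝟙 = [8.9063  8.4188  15.7799  8.9911  18.2316]
a=μᵀp=0.550748  b=𝟙ᵀp=5.551465  c=𝟙ᵀq=60.327633  D=ac−b²=2.406545
λ₁=(c·0.113−b)/D = (60.327633·0.113−5.551465)/2.406545 = 0.525881
λ₂=(a−b·0.113)/D = (0.550748−5.551465·0.113)/2.406545 = -0.031816
w* = 0.525881·p + -0.031816·q:
  w_0 = 0.525881·0.5041 + -0.031816·8.9063 = -0.0183  (Raytheon)
  w_1 = 0.525881·0.4041 + -0.031816·8.4188 = -0.0554  (Kellogg)
  w_2 = 0.525881·1.4810 + -0.031816·15.7799 = 0.2768  (Starbucks)
  w_3 = 0.525881·0.8754 + -0.031816·8.9911 = 0.1743  (Oracle)
  w_4 = 0.525881·2.2869 + -0.031816·18.2316 = 0.6226  (Chevron)
Σw_i=1.0000  μᵀw=0.1130
σ²=wᵀΣw=λ₁·μ_p+λ₂ = 0.525881·0.113 + -0.031816 = 0.027608 ≈ 0.0276

-0.0183  -0.0554  0.2768  0.1743  0.6226


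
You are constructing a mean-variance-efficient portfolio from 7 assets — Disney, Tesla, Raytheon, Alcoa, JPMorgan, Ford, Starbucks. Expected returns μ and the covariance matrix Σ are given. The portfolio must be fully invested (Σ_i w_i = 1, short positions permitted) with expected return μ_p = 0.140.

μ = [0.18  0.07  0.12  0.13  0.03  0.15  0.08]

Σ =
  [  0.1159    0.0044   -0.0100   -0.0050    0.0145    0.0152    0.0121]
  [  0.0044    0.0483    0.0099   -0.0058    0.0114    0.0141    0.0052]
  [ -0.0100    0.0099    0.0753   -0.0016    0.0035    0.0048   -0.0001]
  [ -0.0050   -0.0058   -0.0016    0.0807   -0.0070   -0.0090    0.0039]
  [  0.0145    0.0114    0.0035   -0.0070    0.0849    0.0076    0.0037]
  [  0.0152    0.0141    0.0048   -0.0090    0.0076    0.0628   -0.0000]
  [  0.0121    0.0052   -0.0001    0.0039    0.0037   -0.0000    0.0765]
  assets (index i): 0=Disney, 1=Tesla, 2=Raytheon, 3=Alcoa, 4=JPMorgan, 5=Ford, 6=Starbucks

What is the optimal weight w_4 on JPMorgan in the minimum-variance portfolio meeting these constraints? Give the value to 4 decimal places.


u=Σ⁻¹μ = [1.4217  0.5601  1.6224  1.9633  -0.0865  2.0865  0.6890]
v=Σ⁻¹𝟙 = [6.1657  13.1513  11.5753  15.4982  8.2656  11.8145  10.0280]
a=μᵀu=1.110543  b=𝟙ᵀu=8.256611  c=𝟙ᵀv=76.498665  D=ac−b²=16.783407
λ₁=(c·0.140−b)/D = (76.498665·0.140−8.256611)/16.783407 = 0.146168
λ₂=(a−b·0.140)/D = (1.110543−8.256611·0.140)/16.783407 = -0.002704
w* = 0.146168·u + -0.002704·v:
  w_0 = 0.146168·1.4217 + -0.002704·6.1657 = 0.1911  (Disney)
  w_1 = 0.146168·0.5601 + -0.002704·13.1513 = 0.0463  (Tesla)
  w_2 = 0.146168·1.6224 + -0.002704·11.5753 = 0.2058  (Raytheon)
  w_3 = 0.146168·1.9633 + -0.002704·15.4982 = 0.2451  (Alcoa)
  w_4 = 0.146168·-0.0865 + -0.002704·8.2656 = -0.0350  (JPMorgan)
  w_5 = 0.146168·2.0865 + -0.002704·11.8145 = 0.2730  (Ford)
  w_6 = 0.146168·0.6890 + -0.002704·10.0280 = 0.0736  (Starbucks)
Σw_i=1.0000  μᵀw=0.1400
σ²=wᵀΣw=λ₁·μ_p+λ₂ = 0.146168·0.140 + -0.002704 = 0.017760 ≈ 0.0178

-0.0350


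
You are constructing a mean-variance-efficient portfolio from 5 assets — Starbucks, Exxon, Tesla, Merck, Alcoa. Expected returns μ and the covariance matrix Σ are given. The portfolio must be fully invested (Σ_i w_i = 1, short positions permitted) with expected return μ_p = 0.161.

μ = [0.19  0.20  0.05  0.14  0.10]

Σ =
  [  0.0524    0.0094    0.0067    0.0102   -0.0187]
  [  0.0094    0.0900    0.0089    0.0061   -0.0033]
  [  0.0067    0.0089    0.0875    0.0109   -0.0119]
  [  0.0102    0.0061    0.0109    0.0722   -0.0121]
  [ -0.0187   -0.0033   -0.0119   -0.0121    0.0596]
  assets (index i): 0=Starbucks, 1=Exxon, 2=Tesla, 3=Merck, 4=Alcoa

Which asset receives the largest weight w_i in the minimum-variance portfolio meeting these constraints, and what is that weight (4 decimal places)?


Starbucks (0.3991)

u=Σ⁻¹μ = [4.1802  1.7636  0.3324  1.7369  3.5061]
v=Σ⁻¹𝟙 = [24.3445  7.6660  11.2015  13.0545  29.7281]
a=μᵀu=1.757348  b=𝟙ᵀu=11.519170  c=𝟙ᵀv=85.994667  D=ac−b²=18.431270
λ₁=(c·0.161−b)/D = (85.994667·0.161−11.519170)/18.431270 = 0.126197
λ₂=(a−b·0.161)/D = (1.757348−11.519170·0.161)/18.431270 = -0.005276
w* = 0.126197·u + -0.005276·v:
  w_0 = 0.126197·4.1802 + -0.005276·24.3445 = 0.3991  (Starbucks)
  w_1 = 0.126197·1.7636 + -0.005276·7.6660 = 0.1821  (Exxon)
  w_2 = 0.126197·0.3324 + -0.005276·11.2015 = -0.0171  (Tesla)
  w_3 = 0.126197·1.7369 + -0.005276·13.0545 = 0.1503  (Merck)
  w_4 = 0.126197·3.5061 + -0.005276·29.7281 = 0.2856  (Alcoa)
Σw_i=1.0000  μᵀw=0.1610
σ²=wᵀΣw=λ₁·μ_p+λ₂ = 0.126197·0.161 + -0.005276 = 0.015042 ≈ 0.0150


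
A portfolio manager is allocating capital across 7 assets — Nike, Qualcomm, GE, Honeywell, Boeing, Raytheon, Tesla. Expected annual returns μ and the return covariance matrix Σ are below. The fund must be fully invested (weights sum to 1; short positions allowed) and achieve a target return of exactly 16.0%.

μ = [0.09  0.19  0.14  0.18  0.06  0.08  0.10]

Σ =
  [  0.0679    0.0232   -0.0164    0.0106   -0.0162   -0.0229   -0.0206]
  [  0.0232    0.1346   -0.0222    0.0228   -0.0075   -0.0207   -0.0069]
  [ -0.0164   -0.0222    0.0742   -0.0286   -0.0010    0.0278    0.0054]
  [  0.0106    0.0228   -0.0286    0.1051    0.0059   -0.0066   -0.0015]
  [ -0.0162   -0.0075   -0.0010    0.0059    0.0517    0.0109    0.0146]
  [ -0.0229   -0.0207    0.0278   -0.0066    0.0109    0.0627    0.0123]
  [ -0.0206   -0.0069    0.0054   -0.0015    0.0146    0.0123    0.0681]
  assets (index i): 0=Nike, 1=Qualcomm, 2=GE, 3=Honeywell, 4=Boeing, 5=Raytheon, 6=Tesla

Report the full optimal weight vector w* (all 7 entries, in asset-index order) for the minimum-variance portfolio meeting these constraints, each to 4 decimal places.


0.0612  0.2021  0.4023  0.2945  -0.0491  -0.0401  0.1290

u=Σ⁻¹μ = [2.3967  1.4770  3.2078  2.0299  1.2926  0.8723  1.6987]
v=Σ⁻¹𝟙 = [30.2490  8.1292  19.9989  10.1016  21.5644  14.9965  15.9630]
a=μᵀu=1.628014  b=𝟙ᵀu=12.974975  c=𝟙ᵀv=121.002656  D=ac−b²=28.643986
λ₁=(c·0.160−b)/D = (121.002656·0.160−12.974975)/28.643986 = 0.222925
λ₂=(a−b·0.160)/D = (1.628014−12.974975·0.160)/28.643986 = -0.015640
w* = 0.222925·u + -0.015640·v:
  w_0 = 0.222925·2.3967 + -0.015640·30.2490 = 0.0612  (Nike)
  w_1 = 0.222925·1.4770 + -0.015640·8.1292 = 0.2021  (Qualcomm)
  w_2 = 0.222925·3.2078 + -0.015640·19.9989 = 0.4023  (GE)
  w_3 = 0.222925·2.0299 + -0.015640·10.1016 = 0.2945  (Honeywell)
  w_4 = 0.222925·1.2926 + -0.015640·21.5644 = -0.0491  (Boeing)
  w_5 = 0.222925·0.8723 + -0.015640·14.9965 = -0.0401  (Raytheon)
  w_6 = 0.222925·1.6987 + -0.015640·15.9630 = 0.1290  (Tesla)
Σw_i=1.0000  μᵀw=0.1600
σ²=wᵀΣw=λ₁·μ_p+λ₂ = 0.222925·0.160 + -0.015640 = 0.020028 ≈ 0.0200


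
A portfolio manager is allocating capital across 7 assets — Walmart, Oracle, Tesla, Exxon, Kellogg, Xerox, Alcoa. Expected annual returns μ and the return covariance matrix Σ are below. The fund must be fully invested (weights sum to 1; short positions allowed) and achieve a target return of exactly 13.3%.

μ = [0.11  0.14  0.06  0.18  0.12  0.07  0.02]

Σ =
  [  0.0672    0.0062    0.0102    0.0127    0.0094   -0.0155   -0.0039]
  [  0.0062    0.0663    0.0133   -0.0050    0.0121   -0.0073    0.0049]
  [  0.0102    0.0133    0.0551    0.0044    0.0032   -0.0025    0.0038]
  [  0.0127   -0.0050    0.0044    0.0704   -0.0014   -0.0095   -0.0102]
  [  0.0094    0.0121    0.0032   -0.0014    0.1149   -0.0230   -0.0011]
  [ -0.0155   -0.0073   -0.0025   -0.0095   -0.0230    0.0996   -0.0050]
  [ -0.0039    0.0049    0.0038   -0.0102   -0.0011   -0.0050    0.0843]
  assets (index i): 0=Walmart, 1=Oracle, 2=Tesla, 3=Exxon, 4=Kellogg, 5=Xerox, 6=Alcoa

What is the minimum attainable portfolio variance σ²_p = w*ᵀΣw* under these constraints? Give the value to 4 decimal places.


u=Σ⁻¹μ = [1.1421  2.1286  0.1056  2.8198  1.0821  1.5887  0.6111]
v=Σ⁻¹𝟙 = [12.4872  12.0781  10.8051  16.8302  10.0123  17.7838  14.4728]
a=μᵀu=1.190818  b=𝟙ᵀu=9.478065  c=𝟙ᵀv=94.469510  D=ac−b²=22.662262
λ₁=(c·0.133−b)/D = (94.469510·0.133−9.478065)/22.662262 = 0.136190
λ₂=(a−b·0.133)/D = (1.190818−9.478065·0.133)/22.662262 = -0.003078
w* = 0.136190·u + -0.003078·v:
  w_0 = 0.136190·1.1421 + -0.003078·12.4872 = 0.1171  (Walmart)
  w_1 = 0.136190·2.1286 + -0.003078·12.0781 = 0.2527  (Oracle)
  w_2 = 0.136190·0.1056 + -0.003078·10.8051 = -0.0189  (Tesla)
  w_3 = 0.136190·2.8198 + -0.003078·16.8302 = 0.3322  (Exxon)
  w_4 = 0.136190·1.0821 + -0.003078·10.0123 = 0.1165  (Kellogg)
  w_5 = 0.136190·1.5887 + -0.003078·17.7838 = 0.1616  (Xerox)
  w_6 = 0.136190·0.6111 + -0.003078·14.4728 = 0.0387  (Alcoa)
Σw_i=1.0000  μᵀw=0.1330
σ²=wᵀΣw=λ₁·μ_p+λ₂ = 0.136190·0.133 + -0.003078 = 0.015035 ≈ 0.0150

0.0150


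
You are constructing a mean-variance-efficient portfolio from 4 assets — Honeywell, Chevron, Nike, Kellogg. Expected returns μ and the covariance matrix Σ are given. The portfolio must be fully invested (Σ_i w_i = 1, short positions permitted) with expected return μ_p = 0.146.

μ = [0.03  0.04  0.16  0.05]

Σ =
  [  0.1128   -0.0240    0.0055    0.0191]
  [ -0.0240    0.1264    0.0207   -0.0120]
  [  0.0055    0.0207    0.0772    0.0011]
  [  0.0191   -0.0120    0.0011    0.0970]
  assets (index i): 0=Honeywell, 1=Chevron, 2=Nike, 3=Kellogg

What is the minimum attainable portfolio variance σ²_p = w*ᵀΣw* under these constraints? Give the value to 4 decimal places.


p=Σ⁻¹μ = [0.0945  0.0447  2.0470  0.4792]
q=Σ⁻¹𝟙 = [8.6460  8.8543  9.8266  9.5908]
a=μᵀp=0.356101  b=𝟙ᵀp=2.665346  c=𝟙ᵀq=36.917687  D=ac−b²=6.042342
λ₁=(c·0.146−b)/D = (36.917687·0.146−2.665346)/6.042342 = 0.450924
λ₂=(a−b·0.146)/D = (0.356101−2.665346·0.146)/6.042342 = -0.005468
w* = 0.450924·p + -0.005468·q:
  w_0 = 0.450924·0.0945 + -0.005468·8.6460 = -0.0047  (Honeywell)
  w_1 = 0.450924·0.0447 + -0.005468·8.8543 = -0.0283  (Chevron)
  w_2 = 0.450924·2.0470 + -0.005468·9.8266 = 0.8693  (Nike)
  w_3 = 0.450924·0.4792 + -0.005468·9.5908 = 0.1636  (Kellogg)
Σw_i=1.0000  μᵀw=0.1460
σ²=wᵀΣw=λ₁·μ_p+λ₂ = 0.450924·0.146 + -0.005468 = 0.060367 ≈ 0.0604

0.0604


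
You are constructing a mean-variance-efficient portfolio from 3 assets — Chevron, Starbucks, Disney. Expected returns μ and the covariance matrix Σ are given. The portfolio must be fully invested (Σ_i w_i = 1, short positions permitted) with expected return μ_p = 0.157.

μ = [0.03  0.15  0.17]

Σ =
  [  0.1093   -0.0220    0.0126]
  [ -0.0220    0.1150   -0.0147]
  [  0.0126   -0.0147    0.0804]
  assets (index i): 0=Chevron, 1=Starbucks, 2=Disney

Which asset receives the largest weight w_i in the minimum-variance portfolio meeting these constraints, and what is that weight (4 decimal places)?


Disney (0.5739)

u=Σ⁻¹μ = [0.3381  1.6716  2.3671]
v=Σ⁻¹𝟙 = [10.1156  12.3056  13.1024]
a=μᵀu=0.663284  b=𝟙ᵀu=4.376729  c=𝟙ᵀv=35.523670  D=ac−b²=4.406514
λ₁=(c·0.157−b)/D = (35.523670·0.157−4.376729)/4.406514 = 0.272435
λ₂=(a−b·0.157)/D = (0.663284−4.376729·0.157)/4.406514 = -0.005415
w* = 0.272435·u + -0.005415·v:
  w_0 = 0.272435·0.3381 + -0.005415·10.1156 = 0.0373  (Chevron)
  w_1 = 0.272435·1.6716 + -0.005415·12.3056 = 0.3888  (Starbucks)
  w_2 = 0.272435·2.3671 + -0.005415·13.1024 = 0.5739  (Disney)
Σw_i=1.0000  μᵀw=0.1570
σ²=wᵀΣw=λ₁·μ_p+λ₂ = 0.272435·0.157 + -0.005415 = 0.037357 ≈ 0.0374


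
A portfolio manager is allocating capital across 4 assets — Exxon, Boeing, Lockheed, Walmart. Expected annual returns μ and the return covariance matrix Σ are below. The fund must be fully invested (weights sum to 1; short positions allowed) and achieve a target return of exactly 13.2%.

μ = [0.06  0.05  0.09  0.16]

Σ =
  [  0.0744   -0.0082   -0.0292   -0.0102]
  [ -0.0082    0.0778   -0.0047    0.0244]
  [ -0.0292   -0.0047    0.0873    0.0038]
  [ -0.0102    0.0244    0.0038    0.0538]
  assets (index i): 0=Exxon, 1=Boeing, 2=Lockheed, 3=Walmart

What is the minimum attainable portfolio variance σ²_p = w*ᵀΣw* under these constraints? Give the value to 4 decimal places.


u=Σ⁻¹μ = [1.8297  -0.0962  1.4959  3.2588]
v=Σ⁻¹𝟙 = [24.6790  11.3966  19.5954  16.7135]
a=μᵀu=0.761020  b=𝟙ᵀu=6.488313  c=𝟙ᵀv=72.384484  D=ac−b²=12.987863
λ₁=(c·0.132−b)/D = (72.384484·0.132−6.488313)/12.987863 = 0.236100
λ₂=(a−b·0.132)/D = (0.761020−6.488313·0.132)/12.987863 = -0.007348
w* = 0.236100·u + -0.007348·v:
  w_0 = 0.236100·1.8297 + -0.007348·24.6790 = 0.2507  (Exxon)
  w_1 = 0.236100·-0.0962 + -0.007348·11.3966 = -0.1064  (Boeing)
  w_2 = 0.236100·1.4959 + -0.007348·19.5954 = 0.2092  (Lockheed)
  w_3 = 0.236100·3.2588 + -0.007348·16.7135 = 0.6466  (Walmart)
Σw_i=1.0000  μᵀw=0.1320
σ²=wᵀΣw=λ₁·μ_p+λ₂ = 0.236100·0.132 + -0.007348 = 0.023817 ≈ 0.0238

0.0238


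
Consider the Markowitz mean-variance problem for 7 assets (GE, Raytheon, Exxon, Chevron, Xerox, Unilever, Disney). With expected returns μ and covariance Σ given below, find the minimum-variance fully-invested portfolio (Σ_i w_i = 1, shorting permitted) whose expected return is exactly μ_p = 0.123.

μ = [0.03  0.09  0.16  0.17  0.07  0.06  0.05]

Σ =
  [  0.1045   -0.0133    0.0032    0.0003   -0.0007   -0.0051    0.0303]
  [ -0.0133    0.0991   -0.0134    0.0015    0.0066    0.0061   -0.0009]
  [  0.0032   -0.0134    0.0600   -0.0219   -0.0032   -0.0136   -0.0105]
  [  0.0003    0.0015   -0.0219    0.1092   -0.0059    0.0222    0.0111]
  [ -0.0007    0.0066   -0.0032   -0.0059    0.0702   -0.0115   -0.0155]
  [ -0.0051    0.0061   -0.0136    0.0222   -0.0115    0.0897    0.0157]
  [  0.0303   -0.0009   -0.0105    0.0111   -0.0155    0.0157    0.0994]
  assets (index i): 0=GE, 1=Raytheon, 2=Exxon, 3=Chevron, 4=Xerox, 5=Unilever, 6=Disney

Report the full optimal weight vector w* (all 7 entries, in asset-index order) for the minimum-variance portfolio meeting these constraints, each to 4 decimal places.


0.0171  0.1208  0.3738  0.1982  0.1451  0.0705  0.0744

g=Σ⁻¹μ = [0.1378  1.3138  4.1503  2.2264  1.5444  0.7255  0.7889]
h=Σ⁻¹𝟙 = [7.9778  12.9328  29.4248  12.2478  19.9175  12.8575  10.5612]
a=μᵀg=1.355995  b=𝟙ᵀg=10.887112  c=𝟙ᵀh=105.919381  D=ac−b²=25.096914
λ₁=(c·0.123−b)/D = (105.919381·0.123−10.887112)/25.096914 = 0.085308
λ₂=(a−b·0.123)/D = (1.355995−10.887112·0.123)/25.096914 = 0.000673
w* = 0.085308·g + 0.000673·h:
  w_0 = 0.085308·0.1378 + 0.000673·7.9778 = 0.0171  (GE)
  w_1 = 0.085308·1.3138 + 0.000673·12.9328 = 0.1208  (Raytheon)
  w_2 = 0.085308·4.1503 + 0.000673·29.4248 = 0.3738  (Exxon)
  w_3 = 0.085308·2.2264 + 0.000673·12.2478 = 0.1982  (Chevron)
  w_4 = 0.085308·1.5444 + 0.000673·19.9175 = 0.1451  (Xerox)
  w_5 = 0.085308·0.7255 + 0.000673·12.8575 = 0.0705  (Unilever)
  w_6 = 0.085308·0.7889 + 0.000673·10.5612 = 0.0744  (Disney)
Σw_i=1.0000  μᵀw=0.1230
σ²=wᵀΣw=λ₁·μ_p+λ₂ = 0.085308·0.123 + 0.000673 = 0.011165 ≈ 0.0112


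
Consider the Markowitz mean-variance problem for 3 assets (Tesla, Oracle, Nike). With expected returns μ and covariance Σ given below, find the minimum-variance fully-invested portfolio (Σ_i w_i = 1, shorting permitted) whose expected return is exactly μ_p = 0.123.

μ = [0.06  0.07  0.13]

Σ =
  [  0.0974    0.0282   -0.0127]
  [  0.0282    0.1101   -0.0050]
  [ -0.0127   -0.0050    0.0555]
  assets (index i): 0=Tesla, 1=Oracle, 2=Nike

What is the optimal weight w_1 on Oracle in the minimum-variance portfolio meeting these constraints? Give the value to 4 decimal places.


g=Σ⁻¹μ = [0.7924  0.5497  2.5732]
h=Σ⁻¹𝟙 = [10.9300  7.2446  21.1718]
a=μᵀg=0.420535  b=𝟙ᵀg=3.915257  c=𝟙ᵀh=39.346423  D=ac−b²=1.217319
λ₁=(c·0.123−b)/D = (39.346423·0.123−3.915257)/1.217319 = 0.759335
λ₂=(a−b·0.123)/D = (0.420535−3.915257·0.123)/1.217319 = -0.050144
w* = 0.759335·g + -0.050144·h:
  w_0 = 0.759335·0.7924 + -0.050144·10.9300 = 0.0536  (Tesla)
  w_1 = 0.759335·0.5497 + -0.050144·7.2446 = 0.0541  (Oracle)
  w_2 = 0.759335·2.5732 + -0.050144·21.1718 = 0.8923  (Nike)
Σw_i=1.0000  μᵀw=0.1230
σ²=wᵀΣw=λ₁·μ_p+λ₂ = 0.759335·0.123 + -0.050144 = 0.043254 ≈ 0.0433

0.0541


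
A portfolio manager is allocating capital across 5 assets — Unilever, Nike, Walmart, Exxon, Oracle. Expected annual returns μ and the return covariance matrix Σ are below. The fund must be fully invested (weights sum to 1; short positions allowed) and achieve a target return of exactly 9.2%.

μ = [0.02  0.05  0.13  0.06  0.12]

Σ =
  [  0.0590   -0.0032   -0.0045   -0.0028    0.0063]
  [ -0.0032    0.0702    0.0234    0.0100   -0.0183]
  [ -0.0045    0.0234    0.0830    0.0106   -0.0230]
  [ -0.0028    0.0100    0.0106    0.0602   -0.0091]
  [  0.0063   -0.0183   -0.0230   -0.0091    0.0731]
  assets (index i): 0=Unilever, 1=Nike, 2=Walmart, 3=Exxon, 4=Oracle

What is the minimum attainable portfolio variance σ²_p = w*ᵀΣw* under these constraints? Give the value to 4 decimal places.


0.0135

x=Σ⁻¹μ = [0.2996  0.5806  1.9928  0.9420  2.5054]
y=Σ⁻¹𝟙 = [17.1377  14.0918  12.9982  16.0775  21.8218]
a=μᵀx=0.651249  b=𝟙ᵀx=6.320386  c=𝟙ᵀy=82.127112  D=ac−b²=13.537963
λ₁=(c·0.092−b)/D = (82.127112·0.092−6.320386)/13.537963 = 0.091248
λ₂=(a−b·0.092)/D = (0.651249−6.320386·0.092)/13.537963 = 0.005154
w* = 0.091248·x + 0.005154·y:
  w_0 = 0.091248·0.2996 + 0.005154·17.1377 = 0.1157  (Unilever)
  w_1 = 0.091248·0.5806 + 0.005154·14.0918 = 0.1256  (Nike)
  w_2 = 0.091248·1.9928 + 0.005154·12.9982 = 0.2488  (Walmart)
  w_3 = 0.091248·0.9420 + 0.005154·16.0775 = 0.1688  (Exxon)
  w_4 = 0.091248·2.5054 + 0.005154·21.8218 = 0.3411  (Oracle)
Σw_i=1.0000  μᵀw=0.0920
σ²=wᵀΣw=λ₁·μ_p+λ₂ = 0.091248·0.092 + 0.005154 = 0.013549 ≈ 0.0135


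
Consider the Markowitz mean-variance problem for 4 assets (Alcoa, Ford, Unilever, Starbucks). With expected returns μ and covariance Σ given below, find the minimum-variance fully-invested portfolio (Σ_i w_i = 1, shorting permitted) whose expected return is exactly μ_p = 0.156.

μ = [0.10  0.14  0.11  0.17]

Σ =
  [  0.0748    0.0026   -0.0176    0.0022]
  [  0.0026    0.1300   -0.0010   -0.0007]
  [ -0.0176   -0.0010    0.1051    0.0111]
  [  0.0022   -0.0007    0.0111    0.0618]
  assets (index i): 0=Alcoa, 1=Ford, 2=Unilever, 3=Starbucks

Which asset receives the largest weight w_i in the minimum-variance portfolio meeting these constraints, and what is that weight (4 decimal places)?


u=Σ⁻¹μ = [1.4693  1.0691  1.0362  2.5245]
v=Σ⁻¹𝟙 = [15.2126  7.5445  10.6757  13.8076]
a=μᵀu=0.839753  b=𝟙ᵀu=6.099124  c=𝟙ᵀv=47.240496  D=ac−b²=2.471056
λ₁=(c·0.156−b)/D = (47.240496·0.156−6.099124)/2.471056 = 0.514110
λ₂=(a−b·0.156)/D = (0.839753−6.099124·0.156)/2.471056 = -0.045207
w* = 0.514110·u + -0.045207·v:
  w_0 = 0.514110·1.4693 + -0.045207·15.2126 = 0.0677  (Alcoa)
  w_1 = 0.514110·1.0691 + -0.045207·7.5445 = 0.2086  (Ford)
  w_2 = 0.514110·1.0362 + -0.045207·10.6757 = 0.0501  (Unilever)
  w_3 = 0.514110·2.5245 + -0.045207·13.8076 = 0.6737  (Starbucks)
Σw_i=1.0000  μᵀw=0.1560
σ²=wᵀΣw=λ₁·μ_p+λ₂ = 0.514110·0.156 + -0.045207 = 0.034994 ≈ 0.0350

Starbucks (0.6737)
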